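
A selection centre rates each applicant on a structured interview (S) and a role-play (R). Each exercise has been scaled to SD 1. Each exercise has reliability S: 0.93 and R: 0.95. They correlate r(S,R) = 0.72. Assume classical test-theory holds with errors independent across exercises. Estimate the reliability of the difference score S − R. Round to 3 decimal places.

0.786

Var(S−R) = 1 + 1 − 2·0.72 = 2 − 1.44 = 0.56.
Because errors are independent across components, Cov(Tᵢ,Tⱼ) = Cov(Xᵢ,Xⱼ); the off-diagonal part of the true-score variance is the same as above.
True-score variance = [0.93 + 0.95] − 1.44 = 1.88 − 1.44 = 0.44.
Reliability = 0.44 / 0.56 = 0.786.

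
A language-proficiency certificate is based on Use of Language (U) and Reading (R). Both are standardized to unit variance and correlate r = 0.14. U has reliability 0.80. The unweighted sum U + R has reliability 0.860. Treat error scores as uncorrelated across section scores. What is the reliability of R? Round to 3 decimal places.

0.881

Var(U+R) = 2 + 2·0.14 = 2.280.
True-score variance = ρ_U + ρ_R + 2·0.14, so 0.860 = (0.80 + ρ_R + 0.28) / 2.280.
ρ_R = 0.860·2.280 − 0.80 − 0.28 = 0.881.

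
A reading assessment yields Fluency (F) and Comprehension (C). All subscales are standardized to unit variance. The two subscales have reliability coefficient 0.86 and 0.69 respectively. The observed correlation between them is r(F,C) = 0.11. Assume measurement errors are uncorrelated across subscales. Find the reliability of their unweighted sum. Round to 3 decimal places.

Var(F+C) = 2 + 2·[0.11] = 2 + 0.22 = 2.22.
Because errors are independent across components, Cov(Tᵢ,Tⱼ) = Cov(Xᵢ,Xⱼ); the off-diagonal part of the true-score variance is the same as above.
True-score variance = [0.86 + 0.69] + 0.22 = 1.55 + 0.22 = 1.77.
Reliability = 1.77 / 2.22 = 0.797.

0.797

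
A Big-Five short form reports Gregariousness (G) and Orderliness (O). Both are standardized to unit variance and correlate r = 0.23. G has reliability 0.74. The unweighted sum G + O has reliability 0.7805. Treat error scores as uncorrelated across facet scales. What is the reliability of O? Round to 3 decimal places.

0.720

Var(G+O) = 2 + 2·0.23 = 2.460.
True-score variance = ρ_G + ρ_O + 2·0.23, so 0.7805 = (0.74 + ρ_O + 0.46) / 2.460.
ρ_O = 0.7805·2.460 − 0.74 − 0.46 = 0.720.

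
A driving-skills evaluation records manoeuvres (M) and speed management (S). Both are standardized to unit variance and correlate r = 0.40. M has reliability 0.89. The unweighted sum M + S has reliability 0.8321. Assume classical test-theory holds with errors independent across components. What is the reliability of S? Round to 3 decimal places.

0.640

Var(M+S) = 2 + 2·0.40 = 2.800.
True-score variance = ρ_M + ρ_S + 2·0.40, so 0.8321 = (0.89 + ρ_S + 0.80) / 2.800.
ρ_S = 0.8321·2.800 − 0.89 − 0.80 = 0.640.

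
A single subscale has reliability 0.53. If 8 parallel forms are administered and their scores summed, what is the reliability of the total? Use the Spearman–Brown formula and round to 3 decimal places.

0.900

ρ_k = kρ / (1 + (k−1)ρ) = 8·0.53 / (1 + 7·0.53) = 4.240 / 4.710 = 0.900.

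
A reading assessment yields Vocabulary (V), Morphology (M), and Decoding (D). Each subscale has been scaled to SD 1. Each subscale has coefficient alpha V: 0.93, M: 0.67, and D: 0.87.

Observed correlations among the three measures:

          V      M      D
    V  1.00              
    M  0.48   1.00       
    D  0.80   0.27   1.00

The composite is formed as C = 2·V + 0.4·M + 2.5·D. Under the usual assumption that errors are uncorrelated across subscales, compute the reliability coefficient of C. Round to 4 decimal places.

0.9419

Var(C) = 2² + 0.4² + 2.5² + 2·[0.8·0.48 + 5·0.80 + 0.27] = 10.41 + 9.308 = 19.718.
Because errors are independent across components, Cov(Tᵢ,Tⱼ) = Cov(Xᵢ,Xⱼ); the off-diagonal part of the true-score variance is the same as above.
True-score variance = [2²·0.93 + 0.4²·0.67 + 2.5²·0.87] + 9.308 = 9.2647 + 9.308 = 18.5727.
Reliability = 18.5727 / 19.718 = 0.9419.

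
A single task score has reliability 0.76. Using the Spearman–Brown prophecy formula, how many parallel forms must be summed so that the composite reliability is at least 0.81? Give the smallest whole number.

k ≥ ρ*(1−ρ₁)/(ρ₁(1−ρ*)) = 0.81·0.24 / (0.76·0.19) = 1.346.
Smallest integer k = 2.

2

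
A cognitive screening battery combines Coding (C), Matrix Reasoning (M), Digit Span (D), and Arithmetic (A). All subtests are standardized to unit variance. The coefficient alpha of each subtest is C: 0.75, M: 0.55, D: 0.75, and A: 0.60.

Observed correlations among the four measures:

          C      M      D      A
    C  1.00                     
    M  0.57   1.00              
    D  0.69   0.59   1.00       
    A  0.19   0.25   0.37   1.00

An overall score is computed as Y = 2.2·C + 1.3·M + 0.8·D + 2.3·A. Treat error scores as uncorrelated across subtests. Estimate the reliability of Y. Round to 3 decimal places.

Var(Y) = 2.2² + 1.3² + 0.8² + 2.3² + 2·[2.86·0.57 + 1.76·0.69 + 5.06·0.19 + 1.04·0.59 + 2.99·0.25 + 1.84·0.37] = 12.46 + 11.6958 = 24.1558.
Under uncorrelated errors the observed covariances equal the true-score covariances, so only the own-variance terms attenuate.
True-score variance = [2.2²·0.75 + 1.3²·0.55 + 0.8²·0.75 + 2.3²·0.60] + 11.6958 = 8.2135 + 11.6958 = 19.9093.
Reliability = 19.9093 / 24.1558 = 0.824.

0.824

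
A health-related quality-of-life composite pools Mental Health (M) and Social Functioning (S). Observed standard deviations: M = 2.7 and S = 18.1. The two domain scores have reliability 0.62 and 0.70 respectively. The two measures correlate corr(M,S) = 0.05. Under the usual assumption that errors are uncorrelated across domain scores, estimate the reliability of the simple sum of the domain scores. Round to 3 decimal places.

Var(M+S) = 2.7² + 18.1² + 2·[2.7·18.1·0.05] = 334.9 + 4.887 = 339.787.
Under uncorrelated errors the observed covariances equal the true-score covariances, so only the own-variance terms attenuate.
True-score variance = [2.7²·0.62 + 18.1²·0.70] + 4.887 = 233.847 + 4.887 = 238.734.
Reliability = 238.734 / 339.787 = 0.703.

0.703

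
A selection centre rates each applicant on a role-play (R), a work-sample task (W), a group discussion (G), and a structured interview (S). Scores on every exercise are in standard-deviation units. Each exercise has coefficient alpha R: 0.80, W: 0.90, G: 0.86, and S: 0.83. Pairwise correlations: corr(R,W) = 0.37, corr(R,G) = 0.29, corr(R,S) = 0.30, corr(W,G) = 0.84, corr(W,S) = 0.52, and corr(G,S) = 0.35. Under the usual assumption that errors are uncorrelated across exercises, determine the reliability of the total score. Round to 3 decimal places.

Var(R+W+G+S) = 4 + 2·[0.37 + 0.29 + 0.30 + 0.84 + 0.52 + 0.35] = 4 + 5.34 = 9.34.
Under uncorrelated errors the observed covariances equal the true-score covariances, so only the own-variance terms attenuate.
True-score variance = [0.80 + 0.90 + 0.86 + 0.83] + 5.34 = 3.39 + 5.34 = 8.73.
Reliability = 8.73 / 9.34 = 0.935.

0.935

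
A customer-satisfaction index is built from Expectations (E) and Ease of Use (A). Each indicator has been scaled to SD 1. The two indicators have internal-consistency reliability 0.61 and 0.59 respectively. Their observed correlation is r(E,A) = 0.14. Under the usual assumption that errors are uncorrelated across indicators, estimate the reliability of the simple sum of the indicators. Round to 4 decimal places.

0.6491

Var(E+A) = 2 + 2·[0.14] = 2 + 0.28 = 2.28.
Under uncorrelated errors the observed covariances equal the true-score covariances, so only the own-variance terms attenuate.
True-score variance = [0.61 + 0.59] + 0.28 = 1.2 + 0.28 = 1.48.
Reliability = 1.48 / 2.28 = 0.6491.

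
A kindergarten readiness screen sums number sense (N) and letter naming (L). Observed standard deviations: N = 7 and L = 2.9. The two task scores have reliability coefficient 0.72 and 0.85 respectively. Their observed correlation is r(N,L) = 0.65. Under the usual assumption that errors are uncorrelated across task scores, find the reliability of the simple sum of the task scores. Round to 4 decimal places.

Var(N+L) = 7² + 2.9² + 2·[7·2.9·0.65] = 57.41 + 26.39 = 83.8.
Under uncorrelated errors the observed covariances equal the true-score covariances, so only the own-variance terms attenuate.
True-score variance = [7²·0.72 + 2.9²·0.85] + 26.39 = 42.4285 + 26.39 = 68.8185.
Reliability = 68.8185 / 83.8 = 0.8212.

0.8212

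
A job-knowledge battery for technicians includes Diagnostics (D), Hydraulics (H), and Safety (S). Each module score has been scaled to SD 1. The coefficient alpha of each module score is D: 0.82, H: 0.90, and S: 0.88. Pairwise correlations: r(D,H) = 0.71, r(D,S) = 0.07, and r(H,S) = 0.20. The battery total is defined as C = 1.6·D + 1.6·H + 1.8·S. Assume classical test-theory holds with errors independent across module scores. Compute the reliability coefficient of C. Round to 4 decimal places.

0.9184

Var(C) = 1.6² + 1.6² + 1.8² + 2·[2.56·0.71 + 2.88·0.07 + 2.88·0.20] = 8.36 + 5.1904 = 13.5504.
With uncorrelated errors the cross-covariances are all true-score covariance, so they carry over unchanged; only the diagonal terms shrink to ρᵢσᵢ².
True-score variance = [1.6²·0.82 + 1.6²·0.90 + 1.8²·0.88] + 5.1904 = 7.2544 + 5.1904 = 12.4448.
Reliability = 12.4448 / 13.5504 = 0.9184.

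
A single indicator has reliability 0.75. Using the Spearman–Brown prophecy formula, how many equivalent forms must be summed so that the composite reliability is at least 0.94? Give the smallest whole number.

k ≥ ρ*(1−ρ₁)/(ρ₁(1−ρ*)) = 0.94·0.25 / (0.75·0.06) = 5.222.
Smallest integer k = 6.

6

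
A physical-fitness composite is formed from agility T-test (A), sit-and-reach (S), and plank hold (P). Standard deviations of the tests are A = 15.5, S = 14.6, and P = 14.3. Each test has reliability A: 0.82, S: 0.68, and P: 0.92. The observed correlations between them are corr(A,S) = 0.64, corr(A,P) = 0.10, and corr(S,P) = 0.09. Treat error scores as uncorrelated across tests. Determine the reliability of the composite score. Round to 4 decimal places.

Var(A+S+P) = 15.5² + 14.6² + 14.3² + 2·[15.5·14.6·0.64 + 15.5·14.3·0.10 + 14.6·14.3·0.09] = 657.9 + 371.574 = 1029.47.
Under uncorrelated errors the observed covariances equal the true-score covariances, so only the own-variance terms attenuate.
True-score variance = [15.5²·0.82 + 14.6²·0.68 + 14.3²·0.92] + 371.574 = 530.085 + 371.574 = 901.659.
Reliability = 901.659 / 1029.47 = 0.8758.

0.8758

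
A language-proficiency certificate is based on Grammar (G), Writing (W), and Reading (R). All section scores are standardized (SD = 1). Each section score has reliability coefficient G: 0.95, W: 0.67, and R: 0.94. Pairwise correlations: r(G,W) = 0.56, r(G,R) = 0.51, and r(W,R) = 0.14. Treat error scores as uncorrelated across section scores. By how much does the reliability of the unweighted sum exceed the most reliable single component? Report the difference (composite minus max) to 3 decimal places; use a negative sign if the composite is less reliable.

Var(sum) = 3 + 2.42 = 5.42; true-score variance = 2.56 + 2.42 = 4.98; composite reliability = 0.9188.
Max component reliability = 0.9500.
Difference = 0.9188 − 0.9500 = -0.031.

-0.031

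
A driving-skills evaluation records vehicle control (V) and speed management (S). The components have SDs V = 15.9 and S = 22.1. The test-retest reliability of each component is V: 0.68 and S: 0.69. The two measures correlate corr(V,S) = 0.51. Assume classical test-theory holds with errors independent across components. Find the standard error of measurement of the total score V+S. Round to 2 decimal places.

Var(total) = 741.22 + 358.418 = 1099.64.
True-score variance = 508.914 + 358.418 = 867.332, so reliability = 0.7887.
Error variance = 1099.64 − 867.332 = 232.306; SEM = √232.306 = 15.24.

15.24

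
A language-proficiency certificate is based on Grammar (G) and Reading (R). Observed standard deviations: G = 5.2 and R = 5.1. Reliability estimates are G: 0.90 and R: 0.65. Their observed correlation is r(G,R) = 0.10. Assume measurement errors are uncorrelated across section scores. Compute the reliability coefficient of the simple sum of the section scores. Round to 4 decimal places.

0.7977

Var(G+R) = 5.2² + 5.1² + 2·[5.2·5.1·0.10] = 53.05 + 5.304 = 58.354.
Under uncorrelated errors the observed covariances equal the true-score covariances, so only the own-variance terms attenuate.
True-score variance = [5.2²·0.90 + 5.1²·0.65] + 5.304 = 41.2425 + 5.304 = 46.5465.
Reliability = 46.5465 / 58.354 = 0.7977.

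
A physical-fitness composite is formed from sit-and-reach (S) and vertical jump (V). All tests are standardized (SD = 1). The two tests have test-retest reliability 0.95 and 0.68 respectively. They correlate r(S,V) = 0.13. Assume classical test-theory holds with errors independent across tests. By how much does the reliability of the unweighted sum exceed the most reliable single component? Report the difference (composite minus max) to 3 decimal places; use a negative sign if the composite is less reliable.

-0.114

Var(sum) = 2 + 0.26 = 2.26; true-score variance = 1.63 + 0.26 = 1.89; composite reliability = 0.8363.
Max component reliability = 0.9500.
Difference = 0.8363 − 0.9500 = -0.114.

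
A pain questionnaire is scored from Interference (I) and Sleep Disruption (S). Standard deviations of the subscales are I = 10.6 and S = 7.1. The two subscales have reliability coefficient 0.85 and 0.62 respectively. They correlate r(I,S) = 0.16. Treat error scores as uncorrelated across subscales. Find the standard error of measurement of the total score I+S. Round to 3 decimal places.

Var(total) = 162.77 + 24.0832 = 186.853.
True-score variance = 126.76 + 24.0832 = 150.843, so reliability = 0.8073.
Error variance = 186.853 − 150.843 = 36.0098; SEM = √36.0098 = 6.001.

6.001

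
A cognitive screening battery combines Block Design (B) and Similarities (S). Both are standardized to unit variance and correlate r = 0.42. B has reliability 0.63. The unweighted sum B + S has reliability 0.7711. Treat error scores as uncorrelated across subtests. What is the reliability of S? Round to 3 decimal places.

0.720

Var(B+S) = 2 + 2·0.42 = 2.840.
True-score variance = ρ_B + ρ_S + 2·0.42, so 0.7711 = (0.63 + ρ_S + 0.84) / 2.840.
ρ_S = 0.7711·2.840 − 0.63 − 0.84 = 0.720.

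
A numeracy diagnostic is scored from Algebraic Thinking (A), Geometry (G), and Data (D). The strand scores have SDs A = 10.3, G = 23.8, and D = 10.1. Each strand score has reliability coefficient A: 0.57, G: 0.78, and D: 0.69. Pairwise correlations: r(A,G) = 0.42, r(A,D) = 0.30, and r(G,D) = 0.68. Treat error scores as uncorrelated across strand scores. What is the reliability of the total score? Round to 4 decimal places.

Var(A+G+D) = 10.3² + 23.8² + 10.1² + 2·[10.3·23.8·0.42 + 10.3·10.1·0.30 + 23.8·10.1·0.68] = 774.54 + 595.252 = 1369.79.
With uncorrelated errors the cross-covariances are all true-score covariance, so they carry over unchanged; only the diagonal terms shrink to ρᵢσᵢ².
True-score variance = [10.3²·0.57 + 23.8²·0.78 + 10.1²·0.69] + 595.252 = 572.681 + 595.252 = 1167.93.
Reliability = 1167.93 / 1369.79 = 0.8526.

0.8526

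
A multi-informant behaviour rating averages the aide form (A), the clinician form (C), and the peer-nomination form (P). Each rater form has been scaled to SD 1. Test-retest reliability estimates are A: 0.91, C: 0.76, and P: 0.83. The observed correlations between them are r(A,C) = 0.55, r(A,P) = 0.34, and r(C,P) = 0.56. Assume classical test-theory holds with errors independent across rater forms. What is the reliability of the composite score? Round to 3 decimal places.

Var(A+C+P) = 3 + 2·[0.55 + 0.34 + 0.56] = 3 + 2.9 = 5.9.
With uncorrelated errors the cross-covariances are all true-score covariance, so they carry over unchanged; only the diagonal terms shrink to ρᵢσᵢ².
True-score variance = [0.91 + 0.76 + 0.83] + 2.9 = 2.5 + 2.9 = 5.4.
Reliability = 5.4 / 5.9 = 0.915.

0.915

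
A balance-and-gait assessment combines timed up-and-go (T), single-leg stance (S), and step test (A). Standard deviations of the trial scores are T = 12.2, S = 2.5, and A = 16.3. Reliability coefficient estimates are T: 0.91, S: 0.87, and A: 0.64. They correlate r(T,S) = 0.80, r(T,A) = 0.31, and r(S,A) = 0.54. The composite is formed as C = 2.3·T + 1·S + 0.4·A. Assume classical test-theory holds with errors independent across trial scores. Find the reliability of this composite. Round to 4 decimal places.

0.9194

Var(C) = 2.3²·12.2² + 2.5² + 0.4²·16.3² + 2·[2.3·12.2·2.5·0.80 + 0.92·12.2·16.3·0.31 + 0.4·2.5·16.3·0.54] = 836.124 + 243.274 = 1079.4.
Because errors are independent across components, Cov(Tᵢ,Tⱼ) = Cov(Xᵢ,Xⱼ); the off-diagonal part of the true-score variance is the same as above.
True-score variance = [2.3²·12.2²·0.91 + 2.5²·0.87 + 0.4²·16.3²·0.64] + 243.274 = 749.145 + 243.274 = 992.419.
Reliability = 992.419 / 1079.4 = 0.9194.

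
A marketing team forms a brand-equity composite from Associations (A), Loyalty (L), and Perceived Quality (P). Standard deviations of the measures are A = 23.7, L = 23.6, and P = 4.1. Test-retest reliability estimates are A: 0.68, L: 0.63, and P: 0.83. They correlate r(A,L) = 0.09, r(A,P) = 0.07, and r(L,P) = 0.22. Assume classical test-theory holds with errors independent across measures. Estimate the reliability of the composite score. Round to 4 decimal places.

Var(A+L+P) = 23.7² + 23.6² + 4.1² + 2·[23.7·23.6·0.09 + 23.7·4.1·0.07 + 23.6·4.1·0.22] = 1135.46 + 156.856 = 1292.32.
Under uncorrelated errors the observed covariances equal the true-score covariances, so only the own-variance terms attenuate.
True-score variance = [23.7²·0.68 + 23.6²·0.63 + 4.1²·0.83] + 156.856 = 746.786 + 156.856 = 903.642.
Reliability = 903.642 / 1292.32 = 0.6992.

0.6992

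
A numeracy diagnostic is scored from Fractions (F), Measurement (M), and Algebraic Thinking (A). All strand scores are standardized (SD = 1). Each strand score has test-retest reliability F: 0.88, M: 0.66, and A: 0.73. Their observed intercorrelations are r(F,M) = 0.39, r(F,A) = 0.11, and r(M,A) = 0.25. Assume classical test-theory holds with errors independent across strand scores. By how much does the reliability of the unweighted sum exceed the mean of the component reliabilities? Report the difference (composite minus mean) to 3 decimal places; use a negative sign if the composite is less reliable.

0.081

Var(sum) = 3 + 1.5 = 4.5; true-score variance = 2.27 + 1.5 = 3.77; composite reliability = 0.8378.
Mean component reliability = 0.7567.
Difference = 0.8378 − 0.7567 = 0.081.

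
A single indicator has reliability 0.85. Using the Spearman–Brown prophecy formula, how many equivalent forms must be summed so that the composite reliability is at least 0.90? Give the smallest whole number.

k ≥ ρ*(1−ρ₁)/(ρ₁(1−ρ*)) = 0.90·0.15 / (0.85·0.10) = 1.588.
Smallest integer k = 2.

2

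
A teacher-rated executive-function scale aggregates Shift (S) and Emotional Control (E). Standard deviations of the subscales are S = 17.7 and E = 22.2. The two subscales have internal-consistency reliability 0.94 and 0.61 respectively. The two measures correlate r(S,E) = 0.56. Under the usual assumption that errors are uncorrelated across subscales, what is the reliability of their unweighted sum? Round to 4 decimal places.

0.8307

Var(S+E) = 17.7² + 22.2² + 2·[17.7·22.2·0.56] = 806.13 + 440.093 = 1246.22.
Under uncorrelated errors the observed covariances equal the true-score covariances, so only the own-variance terms attenuate.
True-score variance = [17.7²·0.94 + 22.2²·0.61] + 440.093 = 595.125 + 440.093 = 1035.22.
Reliability = 1035.22 / 1246.22 = 0.8307.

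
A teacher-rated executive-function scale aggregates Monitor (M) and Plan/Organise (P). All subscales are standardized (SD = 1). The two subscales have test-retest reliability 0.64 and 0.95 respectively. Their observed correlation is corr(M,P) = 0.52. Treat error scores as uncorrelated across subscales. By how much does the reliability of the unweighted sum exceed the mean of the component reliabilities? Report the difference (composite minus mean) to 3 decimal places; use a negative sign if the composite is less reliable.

Var(sum) = 2 + 1.04 = 3.04; true-score variance = 1.59 + 1.04 = 2.63; composite reliability = 0.8651.
Mean component reliability = 0.7950.
Difference = 0.8651 − 0.7950 = 0.070.

0.070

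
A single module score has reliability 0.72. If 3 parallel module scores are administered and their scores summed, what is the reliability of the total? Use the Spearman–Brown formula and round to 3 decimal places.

ρ_k = kρ / (1 + (k−1)ρ) = 3·0.72 / (1 + 2·0.72) = 2.160 / 2.440 = 0.885.

0.885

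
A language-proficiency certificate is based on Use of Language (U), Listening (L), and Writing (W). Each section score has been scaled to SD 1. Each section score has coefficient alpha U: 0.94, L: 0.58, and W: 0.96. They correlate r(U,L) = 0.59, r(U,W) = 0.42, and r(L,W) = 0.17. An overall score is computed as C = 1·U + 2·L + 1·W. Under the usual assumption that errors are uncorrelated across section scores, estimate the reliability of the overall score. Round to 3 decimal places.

0.820

Var(C) = 1 + 2² + 1 + 2·[2·0.59 + 0.42 + 2·0.17] = 6 + 3.88 = 9.88.
Because errors are independent across components, Cov(Tᵢ,Tⱼ) = Cov(Xᵢ,Xⱼ); the off-diagonal part of the true-score variance is the same as above.
True-score variance = [0.94 + 2²·0.58 + 0.96] + 3.88 = 4.22 + 3.88 = 8.1.
Reliability = 8.1 / 9.88 = 0.820.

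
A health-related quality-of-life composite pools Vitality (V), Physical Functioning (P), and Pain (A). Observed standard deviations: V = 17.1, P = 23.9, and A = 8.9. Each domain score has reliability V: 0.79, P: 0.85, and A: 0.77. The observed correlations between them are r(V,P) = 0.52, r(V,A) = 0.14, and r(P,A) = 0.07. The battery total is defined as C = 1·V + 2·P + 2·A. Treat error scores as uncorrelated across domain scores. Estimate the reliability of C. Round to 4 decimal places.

0.8792

Var(C) = 17.1² + 2²·23.9² + 2²·8.9² + 2·[2·17.1·23.9·0.52 + 2·17.1·8.9·0.14 + 4·23.9·8.9·0.07] = 2894.09 + 1054.42 = 3948.51.
Under uncorrelated errors the observed covariances equal the true-score covariances, so only the own-variance terms attenuate.
True-score variance = [17.1²·0.79 + 2²·23.9²·0.85 + 2²·8.9²·0.77] + 1054.42 = 2417.08 + 1054.42 = 3471.5.
Reliability = 3471.5 / 3948.51 = 0.8792.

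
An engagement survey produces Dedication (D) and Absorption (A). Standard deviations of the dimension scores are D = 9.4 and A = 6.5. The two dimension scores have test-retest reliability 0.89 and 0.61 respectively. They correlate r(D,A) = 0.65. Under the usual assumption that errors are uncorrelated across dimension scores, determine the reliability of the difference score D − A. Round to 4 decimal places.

Var(D−A) = 9.4² + 6.5² − 2·9.4·6.5·0.65 = 130.61 − 79.43 = 51.18.
Because errors are independent across components, Cov(Tᵢ,Tⱼ) = Cov(Xᵢ,Xⱼ); the off-diagonal part of the true-score variance is the same as above.
True-score variance = [9.4²·0.89 + 6.5²·0.61] − 79.43 = 104.413 − 79.43 = 24.9829.
Reliability = 24.9829 / 51.18 = 0.4881.

0.4881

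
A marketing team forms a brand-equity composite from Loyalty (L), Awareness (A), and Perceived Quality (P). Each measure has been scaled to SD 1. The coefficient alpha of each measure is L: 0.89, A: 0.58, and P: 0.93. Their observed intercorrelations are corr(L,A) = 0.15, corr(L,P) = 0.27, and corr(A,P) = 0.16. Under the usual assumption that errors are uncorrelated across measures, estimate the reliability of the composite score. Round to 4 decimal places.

Var(L+A+P) = 3 + 2·[0.15 + 0.27 + 0.16] = 3 + 1.16 = 4.16.
Under uncorrelated errors the observed covariances equal the true-score covariances, so only the own-variance terms attenuate.
True-score variance = [0.89 + 0.58 + 0.93] + 1.16 = 2.4 + 1.16 = 3.56.
Reliability = 3.56 / 4.16 = 0.8558.

0.8558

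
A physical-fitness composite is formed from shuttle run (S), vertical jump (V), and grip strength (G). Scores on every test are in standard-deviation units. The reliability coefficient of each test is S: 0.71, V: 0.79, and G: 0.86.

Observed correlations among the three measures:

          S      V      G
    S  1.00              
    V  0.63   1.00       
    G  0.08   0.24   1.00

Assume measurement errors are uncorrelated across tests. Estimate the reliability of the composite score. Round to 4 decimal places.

0.8694

Var(S+V+G) = 3 + 2·[0.63 + 0.08 + 0.24] = 3 + 1.9 = 4.9.
Under uncorrelated errors the observed covariances equal the true-score covariances, so only the own-variance terms attenuate.
True-score variance = [0.71 + 0.79 + 0.86] + 1.9 = 2.36 + 1.9 = 4.26.
Reliability = 4.26 / 4.9 = 0.8694.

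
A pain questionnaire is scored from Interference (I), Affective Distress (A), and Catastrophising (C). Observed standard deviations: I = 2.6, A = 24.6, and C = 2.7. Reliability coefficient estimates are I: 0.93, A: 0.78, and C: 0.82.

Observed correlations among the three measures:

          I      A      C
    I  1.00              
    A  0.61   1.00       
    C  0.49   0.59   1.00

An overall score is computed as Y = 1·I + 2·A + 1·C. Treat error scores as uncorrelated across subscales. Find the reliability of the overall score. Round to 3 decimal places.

Var(Y) = 2.6² + 2²·24.6² + 2.7² + 2·[2·2.6·24.6·0.61 + 2.6·2.7·0.49 + 2·24.6·2.7·0.59] = 2434.69 + 319.693 = 2754.38.
Under uncorrelated errors the observed covariances equal the true-score covariances, so only the own-variance terms attenuate.
True-score variance = [2.6²·0.93 + 2²·24.6²·0.78 + 2.7²·0.82] + 319.693 = 1900.36 + 319.693 = 2220.06.
Reliability = 2220.06 / 2754.38 = 0.806.

0.806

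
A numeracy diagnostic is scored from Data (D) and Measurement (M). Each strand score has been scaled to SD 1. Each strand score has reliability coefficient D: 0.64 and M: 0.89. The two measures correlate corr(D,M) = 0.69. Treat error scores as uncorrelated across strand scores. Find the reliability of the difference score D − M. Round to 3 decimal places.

0.242

Var(D−M) = 1 + 1 − 2·0.69 = 2 − 1.38 = 0.62.
Under uncorrelated errors the observed covariances equal the true-score covariances, so only the own-variance terms attenuate.
True-score variance = [0.64 + 0.89] − 1.38 = 1.53 − 1.38 = 0.15.
Reliability = 0.15 / 0.62 = 0.242.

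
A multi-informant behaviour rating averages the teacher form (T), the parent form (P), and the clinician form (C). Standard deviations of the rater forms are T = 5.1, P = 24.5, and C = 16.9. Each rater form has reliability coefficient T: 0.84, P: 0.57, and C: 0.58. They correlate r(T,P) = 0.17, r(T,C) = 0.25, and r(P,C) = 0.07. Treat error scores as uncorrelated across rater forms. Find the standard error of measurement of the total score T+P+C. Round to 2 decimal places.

19.55

Var(total) = 911.87 + 143.545 = 1055.41.
True-score variance = 529.645 + 143.545 = 673.19, so reliability = 0.6378.
Error variance = 1055.41 − 673.19 = 382.225; SEM = √382.225 = 19.55.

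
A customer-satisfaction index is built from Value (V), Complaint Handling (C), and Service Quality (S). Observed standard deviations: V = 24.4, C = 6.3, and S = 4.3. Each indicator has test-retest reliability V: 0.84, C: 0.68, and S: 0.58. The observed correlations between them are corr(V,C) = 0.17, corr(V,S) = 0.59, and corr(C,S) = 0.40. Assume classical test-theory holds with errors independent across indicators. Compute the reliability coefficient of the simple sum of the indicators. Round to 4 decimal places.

Var(V+C+S) = 24.4² + 6.3² + 4.3² + 2·[24.4·6.3·0.17 + 24.4·4.3·0.59 + 6.3·4.3·0.40] = 653.54 + 197.742 = 851.282.
Under uncorrelated errors the observed covariances equal the true-score covariances, so only the own-variance terms attenuate.
True-score variance = [24.4²·0.84 + 6.3²·0.68 + 4.3²·0.58] + 197.742 = 537.816 + 197.742 = 735.558.
Reliability = 735.558 / 851.282 = 0.8641.

0.8641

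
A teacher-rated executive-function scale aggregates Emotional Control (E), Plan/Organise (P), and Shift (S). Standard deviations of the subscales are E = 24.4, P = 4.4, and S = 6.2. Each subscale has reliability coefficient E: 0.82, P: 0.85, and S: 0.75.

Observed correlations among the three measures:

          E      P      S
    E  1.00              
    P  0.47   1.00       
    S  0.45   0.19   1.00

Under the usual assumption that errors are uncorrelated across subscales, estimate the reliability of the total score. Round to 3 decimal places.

Var(E+P+S) = 24.4² + 4.4² + 6.2² + 2·[24.4·4.4·0.47 + 24.4·6.2·0.45 + 4.4·6.2·0.19] = 653.16 + 247.437 = 900.597.
Under uncorrelated errors the observed covariances equal the true-score covariances, so only the own-variance terms attenuate.
True-score variance = [24.4²·0.82 + 4.4²·0.85 + 6.2²·0.75] + 247.437 = 533.481 + 247.437 = 780.918.
Reliability = 780.918 / 900.597 = 0.867.

0.867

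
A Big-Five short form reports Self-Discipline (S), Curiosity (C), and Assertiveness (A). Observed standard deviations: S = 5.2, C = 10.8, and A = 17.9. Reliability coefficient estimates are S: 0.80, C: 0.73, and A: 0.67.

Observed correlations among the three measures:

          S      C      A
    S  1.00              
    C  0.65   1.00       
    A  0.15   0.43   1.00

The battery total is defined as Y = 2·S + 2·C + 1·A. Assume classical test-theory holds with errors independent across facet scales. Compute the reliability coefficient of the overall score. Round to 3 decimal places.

0.839

Var(Y) = 2²·5.2² + 2²·10.8² + 17.9² + 2·[4·5.2·10.8·0.65 + 2·5.2·17.9·0.15 + 2·10.8·17.9·0.43] = 895.13 + 680.39 = 1575.52.
Because errors are independent across components, Cov(Tᵢ,Tⱼ) = Cov(Xᵢ,Xⱼ); the off-diagonal part of the true-score variance is the same as above.
True-score variance = [2²·5.2²·0.80 + 2²·10.8²·0.73 + 17.9²·0.67] + 680.39 = 641.792 + 680.39 = 1322.18.
Reliability = 1322.18 / 1575.52 = 0.839.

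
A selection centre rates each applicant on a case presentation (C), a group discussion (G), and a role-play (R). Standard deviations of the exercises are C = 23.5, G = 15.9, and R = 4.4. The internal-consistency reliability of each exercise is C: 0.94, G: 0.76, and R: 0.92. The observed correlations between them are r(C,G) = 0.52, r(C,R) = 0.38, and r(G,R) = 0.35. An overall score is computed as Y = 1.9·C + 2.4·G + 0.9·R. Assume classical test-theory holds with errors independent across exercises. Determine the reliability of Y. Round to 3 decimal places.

0.914

Var(Y) = 1.9²·23.5² + 2.4²·15.9² + 0.9²·4.4² + 2·[4.56·23.5·15.9·0.52 + 1.71·23.5·4.4·0.38 + 2.16·15.9·4.4·0.35] = 3465.49 + 2012.16 = 5477.65.
Because errors are independent across components, Cov(Tᵢ,Tⱼ) = Cov(Xᵢ,Xⱼ); the off-diagonal part of the true-score variance is the same as above.
True-score variance = [1.9²·23.5²·0.94 + 2.4²·15.9²·0.76 + 0.9²·4.4²·0.92] + 2012.16 = 2995.13 + 2012.16 = 5007.29.
Reliability = 5007.29 / 5477.65 = 0.914.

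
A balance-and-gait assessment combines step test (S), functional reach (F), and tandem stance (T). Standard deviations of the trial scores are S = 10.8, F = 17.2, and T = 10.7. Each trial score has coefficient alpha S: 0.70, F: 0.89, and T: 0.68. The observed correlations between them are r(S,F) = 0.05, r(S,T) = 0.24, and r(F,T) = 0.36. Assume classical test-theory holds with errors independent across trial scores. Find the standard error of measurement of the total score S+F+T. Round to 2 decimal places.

10.21

Var(total) = 526.97 + 206.554 = 733.524.
True-score variance = 422.799 + 206.554 = 629.352, so reliability = 0.8580.
Error variance = 733.524 − 629.352 = 104.171; SEM = √104.171 = 10.21.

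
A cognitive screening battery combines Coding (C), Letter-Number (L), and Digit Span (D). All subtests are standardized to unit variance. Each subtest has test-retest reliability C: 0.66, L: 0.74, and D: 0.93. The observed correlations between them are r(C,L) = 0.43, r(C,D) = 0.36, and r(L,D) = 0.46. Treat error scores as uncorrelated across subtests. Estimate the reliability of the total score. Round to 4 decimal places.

0.8782

Var(C+L+D) = 3 + 2·[0.43 + 0.36 + 0.46] = 3 + 2.5 = 5.5.
Under uncorrelated errors the observed covariances equal the true-score covariances, so only the own-variance terms attenuate.
True-score variance = [0.66 + 0.74 + 0.93] + 2.5 = 2.33 + 2.5 = 4.83.
Reliability = 4.83 / 5.5 = 0.8782.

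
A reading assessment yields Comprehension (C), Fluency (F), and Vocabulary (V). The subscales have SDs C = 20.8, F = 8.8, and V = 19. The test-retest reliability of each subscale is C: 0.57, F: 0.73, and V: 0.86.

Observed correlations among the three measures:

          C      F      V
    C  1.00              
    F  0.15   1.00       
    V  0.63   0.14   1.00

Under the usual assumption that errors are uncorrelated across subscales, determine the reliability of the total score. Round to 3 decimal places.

Var(C+F+V) = 20.8² + 8.8² + 19² + 2·[20.8·8.8·0.15 + 20.8·19·0.63 + 8.8·19·0.14] = 871.08 + 599.68 = 1470.76.
Because errors are independent across components, Cov(Tᵢ,Tⱼ) = Cov(Xᵢ,Xⱼ); the off-diagonal part of the true-score variance is the same as above.
True-score variance = [20.8²·0.57 + 8.8²·0.73 + 19²·0.86] + 599.68 = 613.596 + 599.68 = 1213.28.
Reliability = 1213.28 / 1470.76 = 0.825.

0.825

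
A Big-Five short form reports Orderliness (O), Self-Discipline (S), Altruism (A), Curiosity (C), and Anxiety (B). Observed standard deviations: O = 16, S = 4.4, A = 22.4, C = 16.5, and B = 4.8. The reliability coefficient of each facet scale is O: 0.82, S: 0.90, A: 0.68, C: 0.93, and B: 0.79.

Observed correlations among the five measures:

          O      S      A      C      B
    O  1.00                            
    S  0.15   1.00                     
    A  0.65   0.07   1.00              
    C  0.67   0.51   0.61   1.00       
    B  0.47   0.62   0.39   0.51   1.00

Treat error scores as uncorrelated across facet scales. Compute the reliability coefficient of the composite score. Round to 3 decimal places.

Var(O+S+A+C+B) = 16² + 4.4² + 22.4² + 16.5² + 4.8² + 2·[16·4.4·0.15 + 16·22.4·0.65 + 16·16.5·0.67 + 16·4.8·0.47 + 4.4·22.4·0.07 + 4.4·16.5·0.51 + 4.4·4.8·0.62 + 22.4·16.5·0.61 + 22.4·4.8·0.39 + 16.5·4.8·0.51] = 1072.41 + 1642.59 = 2715.
Because errors are independent across components, Cov(Tᵢ,Tⱼ) = Cov(Xᵢ,Xⱼ); the off-diagonal part of the true-score variance is the same as above.
True-score variance = [16²·0.82 + 4.4²·0.90 + 22.4²·0.68 + 16.5²·0.93 + 4.8²·0.79] + 1642.59 = 839.935 + 1642.59 = 2482.53.
Reliability = 2482.53 / 2715 = 0.914.

0.914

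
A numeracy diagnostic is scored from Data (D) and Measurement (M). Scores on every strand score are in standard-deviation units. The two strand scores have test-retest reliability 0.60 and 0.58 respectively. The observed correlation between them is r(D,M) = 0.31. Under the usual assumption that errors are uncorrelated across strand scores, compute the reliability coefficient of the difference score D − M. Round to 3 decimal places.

Var(D−M) = 1 + 1 − 2·0.31 = 2 − 0.62 = 1.38.
Under uncorrelated errors the observed covariances equal the true-score covariances, so only the own-variance terms attenuate.
True-score variance = [0.60 + 0.58] − 0.62 = 1.18 − 0.62 = 0.56.
Reliability = 0.56 / 1.38 = 0.406.

0.406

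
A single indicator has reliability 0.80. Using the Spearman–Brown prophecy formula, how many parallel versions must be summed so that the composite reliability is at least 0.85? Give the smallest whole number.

2

k ≥ ρ*(1−ρ₁)/(ρ₁(1−ρ*)) = 0.85·0.20 / (0.80·0.15) = 1.417.
Smallest integer k = 2.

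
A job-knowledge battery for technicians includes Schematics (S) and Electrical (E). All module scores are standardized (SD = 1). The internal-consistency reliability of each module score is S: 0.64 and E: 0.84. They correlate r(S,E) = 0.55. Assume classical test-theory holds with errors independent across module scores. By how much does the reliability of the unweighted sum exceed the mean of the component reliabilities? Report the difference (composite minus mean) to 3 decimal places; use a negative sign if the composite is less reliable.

Var(sum) = 2 + 1.1 = 3.1; true-score variance = 1.48 + 1.1 = 2.58; composite reliability = 0.8323.
Mean component reliability = 0.7400.
Difference = 0.8323 − 0.7400 = 0.092.

0.092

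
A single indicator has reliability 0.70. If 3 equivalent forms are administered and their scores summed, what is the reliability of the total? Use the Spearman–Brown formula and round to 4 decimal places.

ρ_k = kρ / (1 + (k−1)ρ) = 3·0.70 / (1 + 2·0.70) = 2.100 / 2.400 = 0.8750.

0.8750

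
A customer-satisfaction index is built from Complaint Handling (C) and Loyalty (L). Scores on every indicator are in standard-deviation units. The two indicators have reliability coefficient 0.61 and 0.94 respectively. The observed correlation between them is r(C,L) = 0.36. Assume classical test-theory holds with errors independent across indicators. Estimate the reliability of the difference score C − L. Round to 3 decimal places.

0.648

Var(C−L) = 1 + 1 − 2·0.36 = 2 − 0.72 = 1.28.
With uncorrelated errors the cross-covariances are all true-score covariance, so they carry over unchanged; only the diagonal terms shrink to ρᵢσᵢ².
True-score variance = [0.61 + 0.94] − 0.72 = 1.55 − 0.72 = 0.83.
Reliability = 0.83 / 1.28 = 0.648.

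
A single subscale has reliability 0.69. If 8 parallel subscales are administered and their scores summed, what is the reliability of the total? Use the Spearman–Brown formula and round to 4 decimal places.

ρ_k = kρ / (1 + (k−1)ρ) = 8·0.69 / (1 + 7·0.69) = 5.520 / 5.830 = 0.9468.

0.9468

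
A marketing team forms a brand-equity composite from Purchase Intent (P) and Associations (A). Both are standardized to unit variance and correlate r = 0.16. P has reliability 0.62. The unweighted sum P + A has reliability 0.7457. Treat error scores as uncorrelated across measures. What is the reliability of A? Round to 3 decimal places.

Var(P+A) = 2 + 2·0.16 = 2.320.
True-score variance = ρ_P + ρ_A + 2·0.16, so 0.7457 = (0.62 + ρ_A + 0.32) / 2.320.
ρ_A = 0.7457·2.320 − 0.62 − 0.32 = 0.790.

0.790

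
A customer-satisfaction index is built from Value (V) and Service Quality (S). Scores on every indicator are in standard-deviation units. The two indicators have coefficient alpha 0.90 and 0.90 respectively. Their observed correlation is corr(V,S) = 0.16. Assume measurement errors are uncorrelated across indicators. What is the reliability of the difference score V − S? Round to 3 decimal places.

0.881

Var(V−S) = 1 + 1 − 2·0.16 = 2 − 0.32 = 1.68.
Under uncorrelated errors the observed covariances equal the true-score covariances, so only the own-variance terms attenuate.
True-score variance = [0.90 + 0.90] − 0.32 = 1.8 − 0.32 = 1.48.
Reliability = 1.48 / 1.68 = 0.881.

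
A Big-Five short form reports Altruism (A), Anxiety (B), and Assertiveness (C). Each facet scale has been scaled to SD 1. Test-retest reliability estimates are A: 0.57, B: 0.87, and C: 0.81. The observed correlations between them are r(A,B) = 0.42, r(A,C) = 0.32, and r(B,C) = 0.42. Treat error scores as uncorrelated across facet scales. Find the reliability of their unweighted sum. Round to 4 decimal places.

Var(A+B+C) = 3 + 2·[0.42 + 0.32 + 0.42] = 3 + 2.32 = 5.32.
Under uncorrelated errors the observed covariances equal the true-score covariances, so only the own-variance terms attenuate.
True-score variance = [0.57 + 0.87 + 0.81] + 2.32 = 2.25 + 2.32 = 4.57.
Reliability = 4.57 / 5.32 = 0.8590.

0.8590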